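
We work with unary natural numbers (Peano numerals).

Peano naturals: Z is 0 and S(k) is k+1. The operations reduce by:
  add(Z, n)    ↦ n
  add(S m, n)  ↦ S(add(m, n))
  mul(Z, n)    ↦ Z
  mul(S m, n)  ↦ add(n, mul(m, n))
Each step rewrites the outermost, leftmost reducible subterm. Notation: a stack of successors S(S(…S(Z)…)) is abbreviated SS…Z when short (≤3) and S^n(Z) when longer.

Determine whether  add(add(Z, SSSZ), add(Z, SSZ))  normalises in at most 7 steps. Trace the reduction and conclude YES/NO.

  start: add(add(Z, SSSZ), add(Z, SSZ))
  [1] add(SSSZ, add(Z, SSZ))
  [2] S(add(SSZ, add(Z, SSZ)))
  [3] S(S(add(SZ, add(Z, SSZ))))
  [4] S(S(S(add(Z, add(Z, SSZ)))))
  [5] S(S(S(add(Z, SSZ))))
  [6] S^5(Z)

Answer: YES — reaches normal form S^5(Z) in 6 ≤ 7 steps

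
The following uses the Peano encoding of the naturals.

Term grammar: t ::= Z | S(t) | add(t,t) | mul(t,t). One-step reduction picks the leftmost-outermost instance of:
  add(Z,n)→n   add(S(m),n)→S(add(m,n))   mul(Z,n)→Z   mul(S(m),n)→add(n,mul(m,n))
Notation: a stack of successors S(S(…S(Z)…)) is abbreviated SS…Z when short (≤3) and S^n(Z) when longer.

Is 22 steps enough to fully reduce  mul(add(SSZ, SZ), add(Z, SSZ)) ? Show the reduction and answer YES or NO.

  start: mul(add(SSZ, SZ), add(Z, SSZ))
  →1  mul(S(add(SZ, SZ)), add(Z, SSZ))
  →2  add(add(Z, SSZ), mul(add(SZ, SZ), add(Z, SSZ)))
  →3  add(SSZ, mul(add(SZ, SZ), add(Z, SSZ)))
  →4  S(add(SZ, mul(add(SZ, SZ), add(Z, SSZ))))
  →5  S(S(add(Z, mul(add(SZ, SZ), add(Z, SSZ)))))
  →6  S(S(mul(add(SZ, SZ), add(Z, SSZ))))
  →7  S(S(mul(S(add(Z, SZ)), add(Z, SSZ))))
  →8  S(S(add(add(Z, SSZ), mul(add(Z, SZ), add(Z, SSZ)))))
  →9  S(S(add(SSZ, mul(add(Z, SZ), add(Z, SSZ)))))
  →10  S(S(S(add(SZ, mul(add(Z, SZ), add(Z, SSZ))))))
  →11  S(S(S(S(add(Z, mul(add(Z, SZ), add(Z, SSZ)))))))
  →12  S(S(S(S(mul(add(Z, SZ), add(Z, SSZ))))))
  →13  S(S(S(S(mul(SZ, add(Z, SSZ))))))
  →14  S(S(S(S(add(add(Z, SSZ), mul(Z, add(Z, SSZ)))))))
  →15  S(S(S(S(add(SSZ, mul(Z, add(Z, SSZ)))))))
  →16  S(S(S(S(S(add(SZ, mul(Z, add(Z, SSZ))))))))
  →17  S(S(S(S(S(S(add(Z, mul(Z, add(Z, SSZ)))))))))
  →18  S(S(S(S(S(S(mul(Z, add(Z, SSZ))))))))
  →19  S^6(Z)

Answer: YES — reaches normal form S^6(Z) in 19 ≤ 22 steps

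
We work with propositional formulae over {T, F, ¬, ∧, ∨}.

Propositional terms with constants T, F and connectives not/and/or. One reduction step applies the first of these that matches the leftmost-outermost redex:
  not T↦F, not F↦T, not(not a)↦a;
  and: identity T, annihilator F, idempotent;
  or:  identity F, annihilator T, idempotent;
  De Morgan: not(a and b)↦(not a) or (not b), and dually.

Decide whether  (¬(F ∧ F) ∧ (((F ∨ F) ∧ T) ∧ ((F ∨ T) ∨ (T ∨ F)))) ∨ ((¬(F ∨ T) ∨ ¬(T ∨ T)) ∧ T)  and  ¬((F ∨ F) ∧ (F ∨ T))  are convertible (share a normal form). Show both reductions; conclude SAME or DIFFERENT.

Answer: DIFFERENT — A ⇓ F, B ⇓ T

Working:
Term A:
  start: (¬(F ∧ F) ∧ (((F ∨ F) ∧ T) ∧ ((F ∨ T) ∨ (T ∨ F)))) ∨ ((¬(F ∨ T) ∨ ¬(T ∨ T)) ∧ T)
  [1] ((¬F ∨ ¬F) ∧ (((F ∨ F) ∧ T) ∧ ((F ∨ T) ∨ (T ∨ F)))) ∨ ((¬(F ∨ T) ∨ ¬(T ∨ T)) ∧ T)
  [2] (¬F ∧ (((F ∨ F) ∧ T) ∧ ((F ∨ T) ∨ (T ∨ F)))) ∨ ((¬(F ∨ T) ∨ ¬(T ∨ T)) ∧ T)
  [3] (T ∧ (((F ∨ F) ∧ T) ∧ ((F ∨ T) ∨ (T ∨ F)))) ∨ ((¬(F ∨ T) ∨ ¬(T ∨ T)) ∧ T)
  [4] (((F ∨ F) ∧ T) ∧ ((F ∨ T) ∨ (T ∨ F))) ∨ ((¬(F ∨ T) ∨ ¬(T ∨ T)) ∧ T)
  [5] ((F ∨ F) ∧ ((F ∨ T) ∨ (T ∨ F))) ∨ ((¬(F ∨ T) ∨ ¬(T ∨ T)) ∧ T)
  [6] (F ∧ ((F ∨ T) ∨ (T ∨ F))) ∨ ((¬(F ∨ T) ∨ ¬(T ∨ T)) ∧ T)
  [7] F ∨ ((¬(F ∨ T) ∨ ¬(T ∨ T)) ∧ T)
  [8] (¬(F ∨ T) ∨ ¬(T ∨ T)) ∧ T
  [9] ¬(F ∨ T) ∨ ¬(T ∨ T)
  [10] (¬F ∧ ¬T) ∨ ¬(T ∨ T)
  [11] (T ∧ ¬T) ∨ ¬(T ∨ T)
  [12] ¬T ∨ ¬(T ∨ T)
  [13] F ∨ ¬(T ∨ T)
  [14] ¬(T ∨ T)
  [15] ¬T ∧ ¬T
  [16] ¬T
  [17] F

Term B:
  start: ¬((F ∨ F) ∧ (F ∨ T))
  [1] ¬(F ∨ F) ∨ ¬(F ∨ T)
  [2] (¬F ∧ ¬F) ∨ ¬(F ∨ T)
  [3] ¬F ∨ ¬(F ∨ T)
  [4] T ∨ ¬(F ∨ T)
  [5] T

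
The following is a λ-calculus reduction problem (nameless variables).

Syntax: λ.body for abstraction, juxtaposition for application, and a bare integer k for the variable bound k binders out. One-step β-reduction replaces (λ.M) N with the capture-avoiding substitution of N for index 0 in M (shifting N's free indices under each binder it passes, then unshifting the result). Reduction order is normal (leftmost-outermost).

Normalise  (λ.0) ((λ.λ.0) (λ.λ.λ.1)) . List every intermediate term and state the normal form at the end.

  start: (λ.0) ((λ.λ.0) (λ.λ.λ.1))
  step 1: (λ.λ.0) (λ.λ.λ.1)
  step 2: λ.0

Answer: normal form = λ.0  (in 2 steps)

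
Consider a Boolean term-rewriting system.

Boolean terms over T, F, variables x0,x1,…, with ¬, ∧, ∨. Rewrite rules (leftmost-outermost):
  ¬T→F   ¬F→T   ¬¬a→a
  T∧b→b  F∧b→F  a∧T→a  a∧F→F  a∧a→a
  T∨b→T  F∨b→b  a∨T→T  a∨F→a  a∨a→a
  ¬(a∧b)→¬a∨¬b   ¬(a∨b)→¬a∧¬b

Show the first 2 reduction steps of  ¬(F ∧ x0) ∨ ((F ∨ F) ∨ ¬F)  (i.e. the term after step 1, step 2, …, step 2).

Answer: after 2 steps: (T ∨ ¬x0) ∨ ((F ∨ F) ∨ ¬F)

Reduction:
  start: ¬(F ∧ x0) ∨ ((F ∨ F) ∨ ¬F)
  →1  (¬F ∨ ¬x0) ∨ ((F ∨ F) ∨ ¬F)
  →2  (T ∨ ¬x0) ∨ ((F ∨ F) ∨ ¬F)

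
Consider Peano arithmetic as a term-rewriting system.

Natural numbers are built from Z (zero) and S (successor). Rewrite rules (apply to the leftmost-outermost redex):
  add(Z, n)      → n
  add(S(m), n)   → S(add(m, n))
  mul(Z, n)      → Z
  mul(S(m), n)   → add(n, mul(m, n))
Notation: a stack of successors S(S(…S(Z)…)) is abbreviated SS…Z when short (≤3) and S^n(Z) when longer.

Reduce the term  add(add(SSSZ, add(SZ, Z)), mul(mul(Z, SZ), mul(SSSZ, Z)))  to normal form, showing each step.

  start: add(add(SSSZ, add(SZ, Z)), mul(mul(Z, SZ), mul(SSSZ, Z)))
  [1] add(S(add(SSZ, add(SZ, Z))), mul(mul(Z, SZ), mul(SSSZ, Z)))
  [2] S(add(add(SSZ, add(SZ, Z)), mul(mul(Z, SZ), mul(SSSZ, Z))))
  [3] S(add(S(add(SZ, add(SZ, Z))), mul(mul(Z, SZ), mul(SSSZ, Z))))
  [4] S(S(add(add(SZ, add(SZ, Z)), mul(mul(Z, SZ), mul(SSSZ, Z)))))
  [5] S(S(add(S(add(Z, add(SZ, Z))), mul(mul(Z, SZ), mul(SSSZ, Z)))))
  [6] S(S(S(add(add(Z, add(SZ, Z)), mul(mul(Z, SZ), mul(SSSZ, Z))))))
  [7] S(S(S(add(add(SZ, Z), mul(mul(Z, SZ), mul(SSSZ, Z))))))
  [8] S(S(S(add(S(add(Z, Z)), mul(mul(Z, SZ), mul(SSSZ, Z))))))
  [9] S(S(S(S(add(add(Z, Z), mul(mul(Z, SZ), mul(SSSZ, Z)))))))
  [10] S(S(S(S(add(Z, mul(mul(Z, SZ), mul(SSSZ, Z)))))))
  [11] S(S(S(S(mul(mul(Z, SZ), mul(SSSZ, Z))))))
  [12] S(S(S(S(mul(Z, mul(SSSZ, Z))))))
  [13] S^4(Z)

Answer: normal form = S^4(Z)  (in 13 steps)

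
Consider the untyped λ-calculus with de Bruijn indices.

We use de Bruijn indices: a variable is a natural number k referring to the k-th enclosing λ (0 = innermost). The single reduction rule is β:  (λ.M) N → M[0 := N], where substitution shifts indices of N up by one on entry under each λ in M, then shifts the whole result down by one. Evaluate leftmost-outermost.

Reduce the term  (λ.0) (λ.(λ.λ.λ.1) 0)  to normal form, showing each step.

  start: (λ.0) (λ.(λ.λ.λ.1) 0)
  step 1: λ.(λ.λ.λ.1) 0
  step 2: λ.λ.λ.1

Answer: normal form = λ.λ.λ.1  (in 2 steps)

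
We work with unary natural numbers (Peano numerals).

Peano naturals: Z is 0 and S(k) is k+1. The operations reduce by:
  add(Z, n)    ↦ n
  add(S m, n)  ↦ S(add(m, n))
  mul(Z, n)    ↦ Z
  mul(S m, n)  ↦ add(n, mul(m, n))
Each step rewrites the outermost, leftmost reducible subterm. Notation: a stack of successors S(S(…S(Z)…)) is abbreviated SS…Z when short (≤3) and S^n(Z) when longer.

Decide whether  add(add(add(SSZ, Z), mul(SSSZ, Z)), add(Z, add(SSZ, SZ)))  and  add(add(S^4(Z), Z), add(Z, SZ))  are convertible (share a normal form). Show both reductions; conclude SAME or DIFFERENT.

Answer: SAME — A ⇓ S^5(Z), B ⇓ S^5(Z)

Reduction:
Term A:
  start: add(add(add(SSZ, Z), mul(SSSZ, Z)), add(Z, add(SSZ, SZ)))
  step 1: add(add(S(add(SZ, Z)), mul(SSSZ, Z)), add(Z, add(SSZ, SZ)))
  step 2: add(S(add(add(SZ, Z), mul(SSSZ, Z))), add(Z, add(SSZ, SZ)))
  step 3: S(add(add(add(SZ, Z), mul(SSSZ, Z)), add(Z, add(SSZ, SZ))))
  step 4: S(add(add(S(add(Z, Z)), mul(SSSZ, Z)), add(Z, add(SSZ, SZ))))
  step 5: S(add(S(add(add(Z, Z), mul(SSSZ, Z))), add(Z, add(SSZ, SZ))))
  step 6: S(S(add(add(add(Z, Z), mul(SSSZ, Z)), add(Z, add(SSZ, SZ)))))
  step 7: S(S(add(add(Z, mul(SSSZ, Z)), add(Z, add(SSZ, SZ)))))
  step 8: S(S(add(mul(SSSZ, Z), add(Z, add(SSZ, SZ)))))
  step 9: S(S(add(add(Z, mul(SSZ, Z)), add(Z, add(SSZ, SZ)))))
  step 10: S(S(add(mul(SSZ, Z), add(Z, add(SSZ, SZ)))))
  step 11: S(S(add(add(Z, mul(SZ, Z)), add(Z, add(SSZ, SZ)))))
  step 12: S(S(add(mul(SZ, Z), add(Z, add(SSZ, SZ)))))
  step 13: S(S(add(add(Z, mul(Z, Z)), add(Z, add(SSZ, SZ)))))
  step 14: S(S(add(mul(Z, Z), add(Z, add(SSZ, SZ)))))
  step 15: S(S(add(Z, add(Z, add(SSZ, SZ)))))
  step 16: S(S(add(Z, add(SSZ, SZ))))
  step 17: S(S(add(SSZ, SZ)))
  step 18: S(S(S(add(SZ, SZ))))
  step 19: S(S(S(S(add(Z, SZ)))))
  step 20: S^5(Z)

Term B:
  start: add(add(S^4(Z), Z), add(Z, SZ))
  step 1: add(S(add(SSSZ, Z)), add(Z, SZ))
  step 2: S(add(add(SSSZ, Z), add(Z, SZ)))
  step 3: S(add(S(add(SSZ, Z)), add(Z, SZ)))
  step 4: S(S(add(add(SSZ, Z), add(Z, SZ))))
  step 5: S(S(add(S(add(SZ, Z)), add(Z, SZ))))
  step 6: S(S(S(add(add(SZ, Z), add(Z, SZ)))))
  step 7: S(S(S(add(S(add(Z, Z)), add(Z, SZ)))))
  step 8: S(S(S(S(add(add(Z, Z), add(Z, SZ))))))
  step 9: S(S(S(S(add(Z, add(Z, SZ))))))
  step 10: S(S(S(S(add(Z, SZ)))))
  step 11: S^5(Z)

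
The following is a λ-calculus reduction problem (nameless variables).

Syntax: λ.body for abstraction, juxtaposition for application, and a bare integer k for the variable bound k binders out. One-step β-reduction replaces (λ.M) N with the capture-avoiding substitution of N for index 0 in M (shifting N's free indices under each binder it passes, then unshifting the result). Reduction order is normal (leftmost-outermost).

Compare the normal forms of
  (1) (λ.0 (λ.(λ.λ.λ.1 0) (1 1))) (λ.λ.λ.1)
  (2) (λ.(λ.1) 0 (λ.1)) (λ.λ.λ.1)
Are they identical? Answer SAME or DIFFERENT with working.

Answer: SAME — A ⇓ λ.λ.1, B ⇓ λ.λ.1

Reduction:
Term A:
  start: (λ.0 (λ.(λ.λ.λ.1 0) (1 1))) (λ.λ.λ.1)
  [1] (λ.λ.λ.1) (λ.(λ.λ.λ.1 0) ((λ.λ.λ.1) (λ.λ.λ.1)))
  [2] λ.λ.1

Term B:
  start: (λ.(λ.1) 0 (λ.1)) (λ.λ.λ.1)
  [1] (λ.λ.λ.λ.1) (λ.λ.λ.1) (λ.λ.λ.λ.1)
  [2] (λ.λ.λ.1) (λ.λ.λ.λ.1)
  [3] λ.λ.1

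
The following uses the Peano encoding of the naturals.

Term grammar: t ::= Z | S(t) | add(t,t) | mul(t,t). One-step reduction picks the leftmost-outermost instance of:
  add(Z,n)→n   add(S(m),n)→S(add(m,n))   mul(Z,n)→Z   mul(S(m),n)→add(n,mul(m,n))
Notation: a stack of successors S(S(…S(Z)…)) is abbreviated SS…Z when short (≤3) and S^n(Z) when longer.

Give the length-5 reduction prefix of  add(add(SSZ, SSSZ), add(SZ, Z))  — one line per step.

Answer: after 5 steps: S(S(add(SSSZ, add(SZ, Z))))

Derivation:
  start: add(add(SSZ, SSSZ), add(SZ, Z))
  step 1: add(S(add(SZ, SSSZ)), add(SZ, Z))
  step 2: S(add(add(SZ, SSSZ), add(SZ, Z)))
  step 3: S(add(S(add(Z, SSSZ)), add(SZ, Z)))
  step 4: S(S(add(add(Z, SSSZ), add(SZ, Z))))
  step 5: S(S(add(SSSZ, add(SZ, Z))))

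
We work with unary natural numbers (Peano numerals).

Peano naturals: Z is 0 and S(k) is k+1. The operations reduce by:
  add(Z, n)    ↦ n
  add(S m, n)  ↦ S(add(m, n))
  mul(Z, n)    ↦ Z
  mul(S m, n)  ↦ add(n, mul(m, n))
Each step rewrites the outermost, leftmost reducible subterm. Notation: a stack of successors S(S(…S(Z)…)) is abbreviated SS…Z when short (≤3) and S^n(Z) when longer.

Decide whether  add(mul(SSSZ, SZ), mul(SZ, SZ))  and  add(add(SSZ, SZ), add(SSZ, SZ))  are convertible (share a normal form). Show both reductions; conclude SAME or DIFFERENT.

Answer: DIFFERENT — A ⇓ S^4(Z), B ⇓ S^6(Z)

Reduction:
Term A:
  start: add(mul(SSSZ, SZ), mul(SZ, SZ))
  →1  add(add(SZ, mul(SSZ, SZ)), mul(SZ, SZ))
  →2  add(S(add(Z, mul(SSZ, SZ))), mul(SZ, SZ))
  →3  S(add(add(Z, mul(SSZ, SZ)), mul(SZ, SZ)))
  →4  S(add(mul(SSZ, SZ), mul(SZ, SZ)))
  →5  S(add(add(SZ, mul(SZ, SZ)), mul(SZ, SZ)))
  →6  S(add(S(add(Z, mul(SZ, SZ))), mul(SZ, SZ)))
  →7  S(S(add(add(Z, mul(SZ, SZ)), mul(SZ, SZ))))
  →8  S(S(add(mul(SZ, SZ), mul(SZ, SZ))))
  →9  S(S(add(add(SZ, mul(Z, SZ)), mul(SZ, SZ))))
  →10  S(S(add(S(add(Z, mul(Z, SZ))), mul(SZ, SZ))))
  →11  S(S(S(add(add(Z, mul(Z, SZ)), mul(SZ, SZ)))))
  →12  S(S(S(add(mul(Z, SZ), mul(SZ, SZ)))))
  →13  S(S(S(add(Z, mul(SZ, SZ)))))
  →14  S(S(S(mul(SZ, SZ))))
  →15  S(S(S(add(SZ, mul(Z, SZ)))))
  →16  S(S(S(S(add(Z, mul(Z, SZ))))))
  →17  S(S(S(S(mul(Z, SZ)))))
  →18  S^4(Z)

Term B:
  start: add(add(SSZ, SZ), add(SSZ, SZ))
  →1  add(S(add(SZ, SZ)), add(SSZ, SZ))
  →2  S(add(add(SZ, SZ), add(SSZ, SZ)))
  →3  S(add(S(add(Z, SZ)), add(SSZ, SZ)))
  →4  S(S(add(add(Z, SZ), add(SSZ, SZ))))
  →5  S(S(add(SZ, add(SSZ, SZ))))
  →6  S(S(S(add(Z, add(SSZ, SZ)))))
  →7  S(S(S(add(SSZ, SZ))))
  →8  S(S(S(S(add(SZ, SZ)))))
  →9  S(S(S(S(S(add(Z, SZ))))))
  →10  S^6(Z)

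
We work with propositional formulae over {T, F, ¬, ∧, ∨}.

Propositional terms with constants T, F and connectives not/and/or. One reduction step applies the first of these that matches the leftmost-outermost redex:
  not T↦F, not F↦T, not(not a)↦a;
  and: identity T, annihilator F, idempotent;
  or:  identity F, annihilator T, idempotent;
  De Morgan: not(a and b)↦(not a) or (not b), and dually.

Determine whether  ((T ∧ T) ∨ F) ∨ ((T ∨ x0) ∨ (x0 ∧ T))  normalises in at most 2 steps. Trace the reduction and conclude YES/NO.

Answer: NO — after 2 steps the term is T ∨ ((T ∨ x0) ∨ (x0 ∧ T)), not yet normal

Working:
  start: ((T ∧ T) ∨ F) ∨ ((T ∨ x0) ∨ (x0 ∧ T))
  [1] (T ∧ T) ∨ ((T ∨ x0) ∨ (x0 ∧ T))
  [2] T ∨ ((T ∨ x0) ∨ (x0 ∧ T))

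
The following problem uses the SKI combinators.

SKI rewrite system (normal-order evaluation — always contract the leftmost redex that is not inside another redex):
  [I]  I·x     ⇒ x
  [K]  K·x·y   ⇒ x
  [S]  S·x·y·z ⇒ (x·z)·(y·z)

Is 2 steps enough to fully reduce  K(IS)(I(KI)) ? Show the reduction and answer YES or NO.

Answer: YES — reaches normal form S in 2 ≤ 2 steps

Working:
  start: K(IS)(I(KI))
  [1] IS
  [2] S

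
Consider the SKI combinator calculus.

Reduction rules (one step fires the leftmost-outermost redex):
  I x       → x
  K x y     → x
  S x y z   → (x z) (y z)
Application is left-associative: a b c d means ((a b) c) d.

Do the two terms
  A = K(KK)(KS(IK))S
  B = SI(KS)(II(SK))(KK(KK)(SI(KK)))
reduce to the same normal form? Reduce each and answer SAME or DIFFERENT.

Answer: DIFFERENT — A ⇓ K, B ⇓ K(SI(KK))

Reduction:
Term A:
  start: K(KK)(KS(IK))S
  [1] KKS
  [2] K

Term B:
  start: SI(KS)(II(SK))(KK(KK)(SI(KK)))
  [1] I(II(SK))(KS(II(SK)))(KK(KK)(SI(KK)))
  [2] II(SK)(KS(II(SK)))(KK(KK)(SI(KK)))
  [3] I(SK)(KS(II(SK)))(KK(KK)(SI(KK)))
  [4] SK(KS(II(SK)))(KK(KK)(SI(KK)))
  [5] K(KK(KK)(SI(KK)))(KS(II(SK))(KK(KK)(SI(KK))))
  [6] KK(KK)(SI(KK))
  [7] K(SI(KK))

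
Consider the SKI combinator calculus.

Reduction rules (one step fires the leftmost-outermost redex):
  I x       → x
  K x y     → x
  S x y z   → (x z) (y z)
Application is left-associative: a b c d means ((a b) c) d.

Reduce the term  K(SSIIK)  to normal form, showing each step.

  start: K(SSIIK)
  →1  K(SI(II)K)
  →2  K(IK(IIK))
  →3  K(K(IIK))
  →4  K(K(IK))
  →5  K(KK)

Answer: normal form = K(KK)  (in 5 steps)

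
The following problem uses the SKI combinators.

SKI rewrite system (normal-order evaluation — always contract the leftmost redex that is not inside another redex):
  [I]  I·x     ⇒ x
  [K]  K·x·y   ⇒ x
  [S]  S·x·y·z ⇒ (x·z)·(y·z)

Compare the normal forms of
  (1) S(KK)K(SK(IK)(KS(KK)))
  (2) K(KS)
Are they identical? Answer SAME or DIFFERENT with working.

Answer: SAME — A ⇓ K(KS), B ⇓ K(KS)

Derivation:
Term A:
  start: S(KK)K(SK(IK)(KS(KK)))
  step 1: KK(SK(IK)(KS(KK)))(K(SK(IK)(KS(KK))))
  step 2: K(K(SK(IK)(KS(KK))))
  step 3: K(K(K(KS(KK))(IK(KS(KK)))))
  step 4: K(K(KS(KK)))
  step 5: K(KS)

Term B:
  start: K(KS)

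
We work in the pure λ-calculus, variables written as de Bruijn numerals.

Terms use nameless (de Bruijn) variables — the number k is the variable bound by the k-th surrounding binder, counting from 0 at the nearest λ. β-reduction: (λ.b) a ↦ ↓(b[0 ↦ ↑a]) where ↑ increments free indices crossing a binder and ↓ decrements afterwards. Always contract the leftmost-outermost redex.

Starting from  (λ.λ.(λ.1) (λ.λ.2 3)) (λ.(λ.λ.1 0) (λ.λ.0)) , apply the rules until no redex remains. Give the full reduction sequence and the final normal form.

Answer: normal form = λ.0  (in 2 steps)

Derivation:
  start: (λ.λ.(λ.1) (λ.λ.2 3)) (λ.(λ.λ.1 0) (λ.λ.0))
  step 1: λ.(λ.1) (λ.λ.2 (λ.(λ.λ.1 0) (λ.λ.0)))
  step 2: λ.0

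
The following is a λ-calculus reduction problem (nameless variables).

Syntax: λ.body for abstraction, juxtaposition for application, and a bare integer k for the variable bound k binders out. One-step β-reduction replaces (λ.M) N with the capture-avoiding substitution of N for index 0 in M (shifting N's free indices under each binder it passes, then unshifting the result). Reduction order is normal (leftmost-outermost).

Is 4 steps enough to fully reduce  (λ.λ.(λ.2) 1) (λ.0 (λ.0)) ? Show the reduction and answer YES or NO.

  start: (λ.λ.(λ.2) 1) (λ.0 (λ.0))
  step 1: λ.(λ.λ.0 (λ.0)) (λ.0 (λ.0))
  step 2: λ.λ.0 (λ.0)

Answer: YES — reaches normal form λ.λ.0 (λ.0) in 2 ≤ 4 steps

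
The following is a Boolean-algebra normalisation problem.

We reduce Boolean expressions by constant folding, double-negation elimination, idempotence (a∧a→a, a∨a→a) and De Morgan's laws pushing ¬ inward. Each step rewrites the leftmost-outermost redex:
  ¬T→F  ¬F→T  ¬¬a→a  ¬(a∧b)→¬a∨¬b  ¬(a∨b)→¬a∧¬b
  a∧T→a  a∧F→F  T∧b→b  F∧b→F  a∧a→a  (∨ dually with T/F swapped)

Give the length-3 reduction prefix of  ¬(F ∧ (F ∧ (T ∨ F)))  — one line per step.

  start: ¬(F ∧ (F ∧ (T ∨ F)))
  →1  ¬F ∨ ¬(F ∧ (T ∨ F))
  →2  T ∨ ¬(F ∧ (T ∨ F))
  →3  T

Answer: after 3 steps: T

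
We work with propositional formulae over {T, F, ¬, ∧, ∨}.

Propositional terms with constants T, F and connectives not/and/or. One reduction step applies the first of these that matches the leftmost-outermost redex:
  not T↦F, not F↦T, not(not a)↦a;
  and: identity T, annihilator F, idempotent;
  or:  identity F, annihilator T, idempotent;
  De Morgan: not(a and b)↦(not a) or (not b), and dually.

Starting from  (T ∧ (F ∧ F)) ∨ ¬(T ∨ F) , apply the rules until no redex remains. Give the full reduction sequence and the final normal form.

  start: (T ∧ (F ∧ F)) ∨ ¬(T ∨ F)
  →1  (F ∧ F) ∨ ¬(T ∨ F)
  →2  F ∨ ¬(T ∨ F)
  →3  ¬(T ∨ F)
  →4  ¬T ∧ ¬F
  →5  F ∧ ¬F
  →6  F

Answer: normal form = F  (in 6 steps)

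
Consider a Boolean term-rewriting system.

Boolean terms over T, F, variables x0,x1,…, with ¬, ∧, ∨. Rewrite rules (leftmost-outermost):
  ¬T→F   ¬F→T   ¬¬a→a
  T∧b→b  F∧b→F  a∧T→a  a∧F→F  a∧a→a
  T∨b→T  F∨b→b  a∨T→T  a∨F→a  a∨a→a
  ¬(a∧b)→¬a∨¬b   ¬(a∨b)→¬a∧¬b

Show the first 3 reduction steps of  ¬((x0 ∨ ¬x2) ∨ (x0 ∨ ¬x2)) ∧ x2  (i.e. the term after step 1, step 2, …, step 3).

  start: ¬((x0 ∨ ¬x2) ∨ (x0 ∨ ¬x2)) ∧ x2
  →1  (¬(x0 ∨ ¬x2) ∧ ¬(x0 ∨ ¬x2)) ∧ x2
  →2  ¬(x0 ∨ ¬x2) ∧ x2
  →3  (¬x0 ∧ ¬¬x2) ∧ x2

Answer: after 3 steps: (¬x0 ∧ ¬¬x2) ∧ x2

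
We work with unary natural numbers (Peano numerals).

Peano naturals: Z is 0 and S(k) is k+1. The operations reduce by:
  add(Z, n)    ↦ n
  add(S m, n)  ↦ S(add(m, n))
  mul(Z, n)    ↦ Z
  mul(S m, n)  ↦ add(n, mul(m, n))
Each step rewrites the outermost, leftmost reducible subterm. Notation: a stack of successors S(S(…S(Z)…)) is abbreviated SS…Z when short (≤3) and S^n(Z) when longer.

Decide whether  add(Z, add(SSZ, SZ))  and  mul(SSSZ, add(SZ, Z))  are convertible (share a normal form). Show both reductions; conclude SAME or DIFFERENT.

Answer: SAME — A ⇓ SSSZ, B ⇓ SSSZ

Derivation:
Term A:
  start: add(Z, add(SSZ, SZ))
  →1  add(SSZ, SZ)
  →2  S(add(SZ, SZ))
  →3  S(S(add(Z, SZ)))
  →4  SSSZ

Term B:
  start: mul(SSSZ, add(SZ, Z))
  →1  add(add(SZ, Z), mul(SSZ, add(SZ, Z)))
  →2  add(S(add(Z, Z)), mul(SSZ, add(SZ, Z)))
  →3  S(add(add(Z, Z), mul(SSZ, add(SZ, Z))))
  →4  S(add(Z, mul(SSZ, add(SZ, Z))))
  →5  S(mul(SSZ, add(SZ, Z)))
  →6  S(add(add(SZ, Z), mul(SZ, add(SZ, Z))))
  →7  S(add(S(add(Z, Z)), mul(SZ, add(SZ, Z))))
  →8  S(S(add(add(Z, Z), mul(SZ, add(SZ, Z)))))
  →9  S(S(add(Z, mul(SZ, add(SZ, Z)))))
  →10  S(S(mul(SZ, add(SZ, Z))))
  →11  S(S(add(add(SZ, Z), mul(Z, add(SZ, Z)))))
  →12  S(S(add(S(add(Z, Z)), mul(Z, add(SZ, Z)))))
  →13  S(S(S(add(add(Z, Z), mul(Z, add(SZ, Z))))))
  →14  S(S(S(add(Z, mul(Z, add(SZ, Z))))))
  →15  S(S(S(mul(Z, add(SZ, Z)))))
  →16  SSSZ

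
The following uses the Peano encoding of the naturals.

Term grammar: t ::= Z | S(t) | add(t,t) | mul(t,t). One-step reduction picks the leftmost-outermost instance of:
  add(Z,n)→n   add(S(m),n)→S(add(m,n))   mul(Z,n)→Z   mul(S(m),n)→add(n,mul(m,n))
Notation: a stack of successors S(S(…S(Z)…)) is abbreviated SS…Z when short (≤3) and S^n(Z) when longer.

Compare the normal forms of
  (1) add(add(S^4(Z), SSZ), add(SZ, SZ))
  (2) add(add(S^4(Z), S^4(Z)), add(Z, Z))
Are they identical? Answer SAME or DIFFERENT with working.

Answer: SAME — A ⇓ S^8(Z), B ⇓ S^8(Z)

Working:
Term A:
  start: add(add(S^4(Z), SSZ), add(SZ, SZ))
  step 1: add(S(add(SSSZ, SSZ)), add(SZ, SZ))
  step 2: S(add(add(SSSZ, SSZ), add(SZ, SZ)))
  step 3: S(add(S(add(SSZ, SSZ)), add(SZ, SZ)))
  step 4: S(S(add(add(SSZ, SSZ), add(SZ, SZ))))
  step 5: S(S(add(S(add(SZ, SSZ)), add(SZ, SZ))))
  step 6: S(S(S(add(add(SZ, SSZ), add(SZ, SZ)))))
  step 7: S(S(S(add(S(add(Z, SSZ)), add(SZ, SZ)))))
  step 8: S(S(S(S(add(add(Z, SSZ), add(SZ, SZ))))))
  step 9: S(S(S(S(add(SSZ, add(SZ, SZ))))))
  step 10: S(S(S(S(S(add(SZ, add(SZ, SZ)))))))
  step 11: S(S(S(S(S(S(add(Z, add(SZ, SZ))))))))
  step 12: S(S(S(S(S(S(add(SZ, SZ)))))))
  step 13: S(S(S(S(S(S(S(add(Z, SZ))))))))
  step 14: S^8(Z)

Term B:
  start: add(add(S^4(Z), S^4(Z)), add(Z, Z))
  step 1: add(S(add(SSSZ, S^4(Z))), add(Z, Z))
  step 2: S(add(add(SSSZ, S^4(Z)), add(Z, Z)))
  step 3: S(add(S(add(SSZ, S^4(Z))), add(Z, Z)))
  step 4: S(S(add(add(SSZ, S^4(Z)), add(Z, Z))))
  step 5: S(S(add(S(add(SZ, S^4(Z))), add(Z, Z))))
  step 6: S(S(S(add(add(SZ, S^4(Z)), add(Z, Z)))))
  step 7: S(S(S(add(S(add(Z, S^4(Z))), add(Z, Z)))))
  step 8: S(S(S(S(add(add(Z, S^4(Z)), add(Z, Z))))))
  step 9: S(S(S(S(add(S^4(Z), add(Z, Z))))))
  step 10: S(S(S(S(S(add(SSSZ, add(Z, Z)))))))
  step 11: S(S(S(S(S(S(add(SSZ, add(Z, Z))))))))
  step 12: S(S(S(S(S(S(S(add(SZ, add(Z, Z)))))))))
  step 13: S(S(S(S(S(S(S(S(add(Z, add(Z, Z))))))))))
  step 14: S(S(S(S(S(S(S(S(add(Z, Z)))))))))
  step 15: S^8(Z)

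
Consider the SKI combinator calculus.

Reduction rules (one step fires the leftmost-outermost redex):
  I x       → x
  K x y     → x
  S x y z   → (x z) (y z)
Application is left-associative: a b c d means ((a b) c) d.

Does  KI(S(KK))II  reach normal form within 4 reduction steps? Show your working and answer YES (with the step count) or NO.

Answer: YES — reaches normal form I in 3 ≤ 4 steps

Reduction:
  start: KI(S(KK))II
  step 1: III
  step 2: II
  step 3: I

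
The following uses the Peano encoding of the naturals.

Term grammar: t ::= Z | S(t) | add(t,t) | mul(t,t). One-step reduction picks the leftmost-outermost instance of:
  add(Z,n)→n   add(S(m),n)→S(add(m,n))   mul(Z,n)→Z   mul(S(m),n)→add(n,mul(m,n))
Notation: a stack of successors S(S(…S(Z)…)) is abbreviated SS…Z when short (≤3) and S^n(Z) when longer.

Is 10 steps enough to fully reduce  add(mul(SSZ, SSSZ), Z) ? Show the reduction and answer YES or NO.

Answer: NO — after 10 steps the term is S(S(S(add(S(add(SSZ, mul(Z, SSSZ))), Z)))), not yet normal

Reduction:
  start: add(mul(SSZ, SSSZ), Z)
  [1] add(add(SSSZ, mul(SZ, SSSZ)), Z)
  [2] add(S(add(SSZ, mul(SZ, SSSZ))), Z)
  [3] S(add(add(SSZ, mul(SZ, SSSZ)), Z))
  [4] S(add(S(add(SZ, mul(SZ, SSSZ))), Z))
  [5] S(S(add(add(SZ, mul(SZ, SSSZ)), Z)))
  [6] S(S(add(S(add(Z, mul(SZ, SSSZ))), Z)))
  [7] S(S(S(add(add(Z, mul(SZ, SSSZ)), Z))))
  [8] S(S(S(add(mul(SZ, SSSZ), Z))))
  [9] S(S(S(add(add(SSSZ, mul(Z, SSSZ)), Z))))
  [10] S(S(S(add(S(add(SSZ, mul(Z, SSSZ))), Z))))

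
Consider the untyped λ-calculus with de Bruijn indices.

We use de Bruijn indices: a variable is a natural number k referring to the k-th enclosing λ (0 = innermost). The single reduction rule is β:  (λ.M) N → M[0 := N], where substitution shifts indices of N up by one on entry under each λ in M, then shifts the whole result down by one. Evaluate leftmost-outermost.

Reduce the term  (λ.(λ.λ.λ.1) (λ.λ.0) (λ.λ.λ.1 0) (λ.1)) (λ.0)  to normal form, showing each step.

Answer: normal form = λ.λ.λ.1 0  (in 4 steps)

Reduction:
  start: (λ.(λ.λ.λ.1) (λ.λ.0) (λ.λ.λ.1 0) (λ.1)) (λ.0)
  step 1: (λ.λ.λ.1) (λ.λ.0) (λ.λ.λ.1 0) (λ.λ.0)
  step 2: (λ.λ.1) (λ.λ.λ.1 0) (λ.λ.0)
  step 3: (λ.λ.λ.λ.1 0) (λ.λ.0)
  step 4: λ.λ.λ.1 0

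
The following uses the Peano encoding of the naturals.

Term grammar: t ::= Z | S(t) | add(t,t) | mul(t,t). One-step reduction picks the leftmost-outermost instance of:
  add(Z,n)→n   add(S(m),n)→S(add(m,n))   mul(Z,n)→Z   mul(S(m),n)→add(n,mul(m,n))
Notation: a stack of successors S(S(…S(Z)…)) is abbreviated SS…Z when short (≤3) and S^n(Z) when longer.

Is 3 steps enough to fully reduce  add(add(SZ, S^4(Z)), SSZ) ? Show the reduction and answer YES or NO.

  start: add(add(SZ, S^4(Z)), SSZ)
  step 1: add(S(add(Z, S^4(Z))), SSZ)
  step 2: S(add(add(Z, S^4(Z)), SSZ))
  step 3: S(add(S^4(Z), SSZ))

Answer: NO — after 3 steps the term is S(add(S^4(Z), SSZ)), not yet normal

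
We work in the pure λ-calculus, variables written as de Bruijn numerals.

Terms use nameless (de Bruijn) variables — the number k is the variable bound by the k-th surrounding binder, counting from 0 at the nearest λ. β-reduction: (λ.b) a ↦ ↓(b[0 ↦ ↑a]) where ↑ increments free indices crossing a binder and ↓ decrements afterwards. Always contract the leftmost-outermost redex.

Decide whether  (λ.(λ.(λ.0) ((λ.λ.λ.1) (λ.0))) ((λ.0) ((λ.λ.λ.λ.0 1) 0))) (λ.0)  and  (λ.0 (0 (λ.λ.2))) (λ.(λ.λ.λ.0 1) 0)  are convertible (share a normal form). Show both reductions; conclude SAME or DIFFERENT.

Answer: DIFFERENT — A ⇓ λ.λ.1, B ⇓ λ.λ.0 1

Derivation:
Term A:
  start: (λ.(λ.(λ.0) ((λ.λ.λ.1) (λ.0))) ((λ.0) ((λ.λ.λ.λ.0 1) 0))) (λ.0)
  [1] (λ.(λ.0) ((λ.λ.λ.1) (λ.0))) ((λ.0) ((λ.λ.λ.λ.0 1) (λ.0)))
  [2] (λ.0) ((λ.λ.λ.1) (λ.0))
  [3] (λ.λ.λ.1) (λ.0)
  [4] λ.λ.1

Term B:
  start: (λ.0 (0 (λ.λ.2))) (λ.(λ.λ.λ.0 1) 0)
  [1] (λ.(λ.λ.λ.0 1) 0) ((λ.(λ.λ.λ.0 1) 0) (λ.λ.λ.(λ.λ.λ.0 1) 0))
  [2] (λ.λ.λ.0 1) ((λ.(λ.λ.λ.0 1) 0) (λ.λ.λ.(λ.λ.λ.0 1) 0))
  [3] λ.λ.0 1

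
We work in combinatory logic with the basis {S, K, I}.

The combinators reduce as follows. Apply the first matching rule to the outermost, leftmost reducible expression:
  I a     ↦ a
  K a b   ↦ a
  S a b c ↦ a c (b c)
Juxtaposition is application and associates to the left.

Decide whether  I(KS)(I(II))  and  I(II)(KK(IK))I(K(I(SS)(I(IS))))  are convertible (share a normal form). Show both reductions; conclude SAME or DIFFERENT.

Answer: DIFFERENT — A ⇓ S, B ⇓ I

Derivation:
Term A:
  start: I(KS)(I(II))
  [1] KS(I(II))
  [2] S

Term B:
  start: I(II)(KK(IK))I(K(I(SS)(I(IS))))
  [1] II(KK(IK))I(K(I(SS)(I(IS))))
  [2] I(KK(IK))I(K(I(SS)(I(IS))))
  [3] KK(IK)I(K(I(SS)(I(IS))))
  [4] KI(K(I(SS)(I(IS))))
  [5] I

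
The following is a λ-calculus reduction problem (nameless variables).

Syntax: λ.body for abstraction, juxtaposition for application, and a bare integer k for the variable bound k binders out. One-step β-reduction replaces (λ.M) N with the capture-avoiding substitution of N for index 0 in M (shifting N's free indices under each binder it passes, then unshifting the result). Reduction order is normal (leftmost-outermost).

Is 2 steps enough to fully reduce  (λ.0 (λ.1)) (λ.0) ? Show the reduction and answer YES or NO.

Answer: YES — reaches normal form λ.λ.0 in 2 ≤ 2 steps

Derivation:
  start: (λ.0 (λ.1)) (λ.0)
  →1  (λ.0) (λ.λ.0)
  →2  λ.λ.0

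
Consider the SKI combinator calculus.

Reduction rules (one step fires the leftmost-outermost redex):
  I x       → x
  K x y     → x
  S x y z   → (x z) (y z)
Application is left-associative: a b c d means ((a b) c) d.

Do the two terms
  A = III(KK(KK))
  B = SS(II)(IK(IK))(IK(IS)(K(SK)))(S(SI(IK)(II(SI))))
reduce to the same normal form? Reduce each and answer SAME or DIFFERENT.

Answer: SAME — A ⇓ K, B ⇓ K

Reduction:
Term A:
  start: III(KK(KK))
  [1] II(KK(KK))
  [2] I(KK(KK))
  [3] KK(KK)
  [4] K

Term B:
  start: SS(II)(IK(IK))(IK(IS)(K(SK)))(S(SI(IK)(II(SI))))
  [1] S(IK(IK))(II(IK(IK)))(IK(IS)(K(SK)))(S(SI(IK)(II(SI))))
  [2] IK(IK)(IK(IS)(K(SK)))(II(IK(IK))(IK(IS)(K(SK))))(S(SI(IK)(II(SI))))
  [3] K(IK)(IK(IS)(K(SK)))(II(IK(IK))(IK(IS)(K(SK))))(S(SI(IK)(II(SI))))
  [4] IK(II(IK(IK))(IK(IS)(K(SK))))(S(SI(IK)(II(SI))))
  [5] K(II(IK(IK))(IK(IS)(K(SK))))(S(SI(IK)(II(SI))))
  [6] II(IK(IK))(IK(IS)(K(SK)))
  [7] I(IK(IK))(IK(IS)(K(SK)))
  [8] IK(IK)(IK(IS)(K(SK)))
  [9] K(IK)(IK(IS)(K(SK)))
  [10] IK
  [11] K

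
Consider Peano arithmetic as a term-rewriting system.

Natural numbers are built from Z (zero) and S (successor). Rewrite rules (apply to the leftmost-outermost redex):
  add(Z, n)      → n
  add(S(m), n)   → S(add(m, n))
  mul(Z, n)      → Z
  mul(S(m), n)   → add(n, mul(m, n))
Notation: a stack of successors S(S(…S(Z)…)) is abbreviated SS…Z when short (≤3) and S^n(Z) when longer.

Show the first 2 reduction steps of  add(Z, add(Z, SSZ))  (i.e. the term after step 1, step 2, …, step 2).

  start: add(Z, add(Z, SSZ))
  step 1: add(Z, SSZ)
  step 2: SSZ

Answer: after 2 steps: SSZ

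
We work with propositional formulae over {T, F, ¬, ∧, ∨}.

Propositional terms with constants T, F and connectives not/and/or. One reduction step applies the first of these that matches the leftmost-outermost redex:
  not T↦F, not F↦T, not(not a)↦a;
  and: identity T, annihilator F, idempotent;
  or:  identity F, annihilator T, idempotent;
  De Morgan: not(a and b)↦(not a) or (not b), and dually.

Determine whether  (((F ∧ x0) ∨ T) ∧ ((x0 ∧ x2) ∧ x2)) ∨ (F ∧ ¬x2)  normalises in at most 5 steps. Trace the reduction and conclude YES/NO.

  start: (((F ∧ x0) ∨ T) ∧ ((x0 ∧ x2) ∧ x2)) ∨ (F ∧ ¬x2)
  →1  (T ∧ ((x0 ∧ x2) ∧ x2)) ∨ (F ∧ ¬x2)
  →2  ((x0 ∧ x2) ∧ x2) ∨ (F ∧ ¬x2)
  →3  ((x0 ∧ x2) ∧ x2) ∨ F
  →4  (x0 ∧ x2) ∧ x2

Answer: YES — reaches normal form (x0 ∧ x2) ∧ x2 in 4 ≤ 5 steps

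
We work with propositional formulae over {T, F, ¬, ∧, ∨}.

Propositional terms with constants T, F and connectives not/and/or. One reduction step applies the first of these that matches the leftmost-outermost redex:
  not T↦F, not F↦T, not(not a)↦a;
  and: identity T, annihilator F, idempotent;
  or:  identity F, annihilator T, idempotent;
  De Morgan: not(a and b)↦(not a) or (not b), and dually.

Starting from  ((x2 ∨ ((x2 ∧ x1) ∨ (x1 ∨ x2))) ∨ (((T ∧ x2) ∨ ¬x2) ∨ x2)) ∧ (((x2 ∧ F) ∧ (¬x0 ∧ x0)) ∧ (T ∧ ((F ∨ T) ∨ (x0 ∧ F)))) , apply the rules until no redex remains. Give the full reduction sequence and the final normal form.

  start: ((x2 ∨ ((x2 ∧ x1) ∨ (x1 ∨ x2))) ∨ (((T ∧ x2) ∨ ¬x2) ∨ x2)) ∧ (((x2 ∧ F) ∧ (¬x0 ∧ x0)) ∧ (T ∧ ((F ∨ T) ∨ (x0 ∧ F))))
  step 1: ((x2 ∨ ((x2 ∧ x1) ∨ (x1 ∨ x2))) ∨ ((x2 ∨ ¬x2) ∨ x2)) ∧ (((x2 ∧ F) ∧ (¬x0 ∧ x0)) ∧ (T ∧ ((F ∨ T) ∨ (x0 ∧ F))))
  step 2: ((x2 ∨ ((x2 ∧ x1) ∨ (x1 ∨ x2))) ∨ ((x2 ∨ ¬x2) ∨ x2)) ∧ ((F ∧ (¬x0 ∧ x0)) ∧ (T ∧ ((F ∨ T) ∨ (x0 ∧ F))))
  step 3: ((x2 ∨ ((x2 ∧ x1) ∨ (x1 ∨ x2))) ∨ ((x2 ∨ ¬x2) ∨ x2)) ∧ (F ∧ (T ∧ ((F ∨ T) ∨ (x0 ∧ F))))
  step 4: ((x2 ∨ ((x2 ∧ x1) ∨ (x1 ∨ x2))) ∨ ((x2 ∨ ¬x2) ∨ x2)) ∧ F
  step 5: F

Answer: normal form = F  (in 5 steps)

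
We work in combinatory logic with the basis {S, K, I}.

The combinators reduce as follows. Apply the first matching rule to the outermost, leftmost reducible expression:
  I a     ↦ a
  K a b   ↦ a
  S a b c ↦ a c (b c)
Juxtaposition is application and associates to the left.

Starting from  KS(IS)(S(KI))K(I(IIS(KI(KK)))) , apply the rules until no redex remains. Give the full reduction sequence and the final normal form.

  start: KS(IS)(S(KI))K(I(IIS(KI(KK))))
  step 1: S(S(KI))K(I(IIS(KI(KK))))
  step 2: S(KI)(I(IIS(KI(KK))))(K(I(IIS(KI(KK)))))
  step 3: KI(K(I(IIS(KI(KK)))))(I(IIS(KI(KK)))(K(I(IIS(KI(KK))))))
  step 4: I(I(IIS(KI(KK)))(K(I(IIS(KI(KK))))))
  step 5: I(IIS(KI(KK)))(K(I(IIS(KI(KK)))))
  step 6: IIS(KI(KK))(K(I(IIS(KI(KK)))))
  step 7: IS(KI(KK))(K(I(IIS(KI(KK)))))
  step 8: S(KI(KK))(K(I(IIS(KI(KK)))))
  step 9: SI(K(I(IIS(KI(KK)))))
  step 10: SI(K(IIS(KI(KK))))
  step 11: SI(K(IS(KI(KK))))
  step 12: SI(K(S(KI(KK))))
  step 13: SI(K(SI))

Answer: normal form = SI(K(SI))  (in 13 steps)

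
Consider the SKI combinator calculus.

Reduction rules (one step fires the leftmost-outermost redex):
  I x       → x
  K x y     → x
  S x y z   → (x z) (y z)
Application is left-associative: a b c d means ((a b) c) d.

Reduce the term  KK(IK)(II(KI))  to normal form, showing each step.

Answer: normal form = K(KI)  (in 3 steps)

Derivation:
  start: KK(IK)(II(KI))
  step 1: K(II(KI))
  step 2: K(I(KI))
  step 3: K(KI)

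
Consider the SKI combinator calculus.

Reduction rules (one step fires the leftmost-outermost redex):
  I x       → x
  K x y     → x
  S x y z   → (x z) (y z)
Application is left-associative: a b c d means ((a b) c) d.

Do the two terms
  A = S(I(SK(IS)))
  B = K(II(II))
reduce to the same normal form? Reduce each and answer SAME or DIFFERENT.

Term A:
  start: S(I(SK(IS)))
  [1] S(SK(IS))
  [2] S(SKS)

Term B:
  start: K(II(II))
  [1] K(I(II))
  [2] K(II)
  [3] KI

Answer: DIFFERENT — A ⇓ S(SKS), B ⇓ KI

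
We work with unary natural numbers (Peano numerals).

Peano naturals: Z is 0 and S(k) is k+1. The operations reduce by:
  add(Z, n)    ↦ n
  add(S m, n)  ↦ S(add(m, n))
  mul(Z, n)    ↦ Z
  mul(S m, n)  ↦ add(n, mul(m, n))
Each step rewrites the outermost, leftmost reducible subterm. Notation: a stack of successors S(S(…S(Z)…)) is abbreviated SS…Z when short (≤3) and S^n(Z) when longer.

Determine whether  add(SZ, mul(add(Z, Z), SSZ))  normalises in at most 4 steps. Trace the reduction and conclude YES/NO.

  start: add(SZ, mul(add(Z, Z), SSZ))
  [1] S(add(Z, mul(add(Z, Z), SSZ)))
  [2] S(mul(add(Z, Z), SSZ))
  [3] S(mul(Z, SSZ))
  [4] SZ

Answer: YES — reaches normal form SZ in 4 ≤ 4 steps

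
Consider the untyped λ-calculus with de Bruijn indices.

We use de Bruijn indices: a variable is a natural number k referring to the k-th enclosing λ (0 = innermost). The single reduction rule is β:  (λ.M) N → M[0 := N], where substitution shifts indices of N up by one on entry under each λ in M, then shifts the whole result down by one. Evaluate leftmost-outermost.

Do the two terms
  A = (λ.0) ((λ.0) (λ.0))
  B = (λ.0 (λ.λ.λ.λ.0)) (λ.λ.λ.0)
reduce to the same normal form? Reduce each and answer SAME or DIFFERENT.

Term A:
  start: (λ.0) ((λ.0) (λ.0))
  step 1: (λ.0) (λ.0)
  step 2: λ.0

Term B:
  start: (λ.0 (λ.λ.λ.λ.0)) (λ.λ.λ.0)
  step 1: (λ.λ.λ.0) (λ.λ.λ.λ.0)
  step 2: λ.λ.0

Answer: DIFFERENT — A ⇓ λ.0, B ⇓ λ.λ.0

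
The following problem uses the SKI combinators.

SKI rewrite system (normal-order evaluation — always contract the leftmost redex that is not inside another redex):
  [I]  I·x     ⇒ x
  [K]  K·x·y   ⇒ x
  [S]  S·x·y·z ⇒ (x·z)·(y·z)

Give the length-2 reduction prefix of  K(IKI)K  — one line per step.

  start: K(IKI)K
  step 1: IKI
  step 2: KI

Answer: after 2 steps: KI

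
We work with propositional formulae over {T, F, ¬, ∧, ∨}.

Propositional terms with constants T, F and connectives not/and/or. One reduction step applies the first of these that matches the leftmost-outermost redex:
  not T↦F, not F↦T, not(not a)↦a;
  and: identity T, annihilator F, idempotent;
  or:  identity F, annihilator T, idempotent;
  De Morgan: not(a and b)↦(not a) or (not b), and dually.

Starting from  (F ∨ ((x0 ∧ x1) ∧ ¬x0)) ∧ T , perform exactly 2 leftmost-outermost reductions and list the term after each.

  start: (F ∨ ((x0 ∧ x1) ∧ ¬x0)) ∧ T
  →1  F ∨ ((x0 ∧ x1) ∧ ¬x0)
  →2  (x0 ∧ x1) ∧ ¬x0

Answer: after 2 steps: (x0 ∧ x1) ∧ ¬x0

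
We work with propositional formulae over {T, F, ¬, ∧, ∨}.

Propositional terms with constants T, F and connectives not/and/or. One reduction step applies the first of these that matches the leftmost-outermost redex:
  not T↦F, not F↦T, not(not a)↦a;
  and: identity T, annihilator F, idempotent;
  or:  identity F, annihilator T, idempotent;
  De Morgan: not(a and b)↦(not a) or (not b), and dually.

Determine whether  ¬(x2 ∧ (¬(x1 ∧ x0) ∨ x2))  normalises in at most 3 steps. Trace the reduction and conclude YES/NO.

Answer: YES — reaches normal form ¬x2 ∨ ((x1 ∧ x0) ∧ ¬x2) in 3 ≤ 3 steps

Reduction:
  start: ¬(x2 ∧ (¬(x1 ∧ x0) ∨ x2))
  [1] ¬x2 ∨ ¬(¬(x1 ∧ x0) ∨ x2)
  [2] ¬x2 ∨ (¬¬(x1 ∧ x0) ∧ ¬x2)
  [3] ¬x2 ∨ ((x1 ∧ x0) ∧ ¬x2)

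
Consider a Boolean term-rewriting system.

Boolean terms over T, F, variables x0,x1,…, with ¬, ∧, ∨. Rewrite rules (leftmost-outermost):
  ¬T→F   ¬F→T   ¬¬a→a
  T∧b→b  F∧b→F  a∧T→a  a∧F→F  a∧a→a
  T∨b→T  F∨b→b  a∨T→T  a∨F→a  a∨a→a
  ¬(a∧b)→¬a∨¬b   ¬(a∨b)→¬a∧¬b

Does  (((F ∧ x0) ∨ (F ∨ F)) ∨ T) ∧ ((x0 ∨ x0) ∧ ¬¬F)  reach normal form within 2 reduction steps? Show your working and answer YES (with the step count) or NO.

Answer: NO — after 2 steps the term is (x0 ∨ x0) ∧ ¬¬F, not yet normal

Reduction:
  start: (((F ∧ x0) ∨ (F ∨ F)) ∨ T) ∧ ((x0 ∨ x0) ∧ ¬¬F)
  step 1: T ∧ ((x0 ∨ x0) ∧ ¬¬F)
  step 2: (x0 ∨ x0) ∧ ¬¬F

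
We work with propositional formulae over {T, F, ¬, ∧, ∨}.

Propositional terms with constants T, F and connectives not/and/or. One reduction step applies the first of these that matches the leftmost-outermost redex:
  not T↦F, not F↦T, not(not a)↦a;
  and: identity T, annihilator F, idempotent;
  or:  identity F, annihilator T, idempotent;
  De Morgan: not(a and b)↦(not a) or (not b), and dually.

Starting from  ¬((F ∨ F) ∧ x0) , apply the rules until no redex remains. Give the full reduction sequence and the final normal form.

  start: ¬((F ∨ F) ∧ x0)
  [1] ¬(F ∨ F) ∨ ¬x0
  [2] (¬F ∧ ¬F) ∨ ¬x0
  [3] ¬F ∨ ¬x0
  [4] T ∨ ¬x0
  [5] T

Answer: normal form = T  (in 5 steps)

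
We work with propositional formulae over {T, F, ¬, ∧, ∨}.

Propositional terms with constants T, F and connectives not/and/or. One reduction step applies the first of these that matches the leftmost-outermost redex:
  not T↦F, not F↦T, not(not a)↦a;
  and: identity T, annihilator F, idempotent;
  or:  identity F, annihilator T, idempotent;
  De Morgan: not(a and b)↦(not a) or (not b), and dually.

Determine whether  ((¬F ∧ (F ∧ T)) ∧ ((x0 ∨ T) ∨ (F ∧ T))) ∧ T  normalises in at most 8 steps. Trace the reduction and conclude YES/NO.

Answer: YES — reaches normal form F in 5 ≤ 8 steps

Working:
  start: ((¬F ∧ (F ∧ T)) ∧ ((x0 ∨ T) ∨ (F ∧ T))) ∧ T
  →1  (¬F ∧ (F ∧ T)) ∧ ((x0 ∨ T) ∨ (F ∧ T))
  →2  (T ∧ (F ∧ T)) ∧ ((x0 ∨ T) ∨ (F ∧ T))
  →3  (F ∧ T) ∧ ((x0 ∨ T) ∨ (F ∧ T))
  →4  F ∧ ((x0 ∨ T) ∨ (F ∧ T))
  →5  F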